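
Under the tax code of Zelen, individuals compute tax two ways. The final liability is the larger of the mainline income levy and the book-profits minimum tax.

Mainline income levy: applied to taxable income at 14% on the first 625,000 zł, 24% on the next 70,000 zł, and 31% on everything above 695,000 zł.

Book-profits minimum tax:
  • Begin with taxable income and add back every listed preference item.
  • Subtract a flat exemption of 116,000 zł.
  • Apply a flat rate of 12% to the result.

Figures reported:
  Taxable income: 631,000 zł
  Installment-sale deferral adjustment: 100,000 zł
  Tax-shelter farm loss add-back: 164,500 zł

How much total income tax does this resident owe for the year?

Book-profits minimum tax:
  Adjusted income: 631,000 zł + 100,000 zł + 164,500 zł = 895,500 zł
  Less exemption 116,000 zł → base 779,500 zł
  779,500 zł × 12% = 93,540 zł

Mainline income levy:
  625,000 zł × 14% = 87,500 zł
  6,000 zł × 24% = 1,440 zł
  → 88,940 zł

93,540 zł > 88,940 zł, so the book-profits minimum tax is the binding amount.

93,540 zł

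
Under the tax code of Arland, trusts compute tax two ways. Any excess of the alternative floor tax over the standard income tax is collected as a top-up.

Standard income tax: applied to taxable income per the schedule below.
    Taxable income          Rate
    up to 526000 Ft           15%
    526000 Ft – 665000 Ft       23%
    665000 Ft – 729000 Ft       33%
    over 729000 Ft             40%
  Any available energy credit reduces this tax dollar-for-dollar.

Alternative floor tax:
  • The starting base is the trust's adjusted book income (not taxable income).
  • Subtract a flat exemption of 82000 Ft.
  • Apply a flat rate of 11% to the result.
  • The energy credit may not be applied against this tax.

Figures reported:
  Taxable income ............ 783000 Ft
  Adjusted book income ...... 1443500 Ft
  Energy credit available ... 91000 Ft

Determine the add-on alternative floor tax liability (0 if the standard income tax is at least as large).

Alternative floor tax:
  Base (adjusted book income): 1443500 Ft
  Less exemption 82000 Ft → base 1361500 Ft
  1361500 Ft × 11% = 149765 Ft

Standard income tax:
  526000 Ft × 15% = 78900 Ft
  139000 Ft × 23% = 31970 Ft
  64000 Ft × 33% = 21120 Ft
  54000 Ft × 40% = 21600 Ft
  → 153590 Ft
  Less energy credit 91000 Ft → 62590 Ft

Excess of alternative floor tax over standard income tax: 149765 Ft − 62590 Ft = 87175 Ft.

87175 Ft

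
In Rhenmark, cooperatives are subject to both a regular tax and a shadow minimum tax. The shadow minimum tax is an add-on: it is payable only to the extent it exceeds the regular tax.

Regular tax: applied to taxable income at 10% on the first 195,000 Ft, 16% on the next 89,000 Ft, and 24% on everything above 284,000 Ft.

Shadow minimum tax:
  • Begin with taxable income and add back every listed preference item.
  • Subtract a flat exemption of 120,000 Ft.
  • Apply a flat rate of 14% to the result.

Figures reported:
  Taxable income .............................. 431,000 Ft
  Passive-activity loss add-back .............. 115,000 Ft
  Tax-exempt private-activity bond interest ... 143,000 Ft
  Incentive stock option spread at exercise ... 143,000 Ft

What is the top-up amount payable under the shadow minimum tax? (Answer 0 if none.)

Shadow minimum tax:
  Adjusted income: 431,000 Ft + 115,000 Ft + 143,000 Ft + 143,000 Ft = 832,000 Ft
  Less exemption 120,000 Ft → base 712,000 Ft
  712,000 Ft × 14% = 99,680 Ft

Regular tax:
  195,000 Ft × 10% = 19,500 Ft
  89,000 Ft × 16% = 14,240 Ft
  147,000 Ft × 24% = 35,280 Ft
  → 69,020 Ft

Excess of shadow minimum tax over regular tax: 99,680 Ft − 69,020 Ft = 30,660 Ft.

30,660 Ft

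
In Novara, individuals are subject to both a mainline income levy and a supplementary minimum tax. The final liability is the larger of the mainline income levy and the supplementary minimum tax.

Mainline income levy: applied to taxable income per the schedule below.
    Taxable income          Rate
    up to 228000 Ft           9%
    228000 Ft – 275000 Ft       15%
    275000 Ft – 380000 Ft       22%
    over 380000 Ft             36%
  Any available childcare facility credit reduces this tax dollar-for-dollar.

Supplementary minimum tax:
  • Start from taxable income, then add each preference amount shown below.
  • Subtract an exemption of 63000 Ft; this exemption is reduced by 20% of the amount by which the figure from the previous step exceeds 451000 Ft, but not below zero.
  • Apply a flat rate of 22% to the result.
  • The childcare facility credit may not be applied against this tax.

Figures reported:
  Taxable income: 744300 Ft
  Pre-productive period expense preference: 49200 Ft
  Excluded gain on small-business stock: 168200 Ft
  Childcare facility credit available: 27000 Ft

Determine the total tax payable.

211574 Ft

Mainline income levy:
  228000 Ft × 9% = 20520 Ft
  47000 Ft × 15% = 7050 Ft
  105000 Ft × 22% = 23100 Ft
  364300 Ft × 36% = 131148 Ft
  → 181818 Ft
  Less childcare facility credit 27000 Ft → 154818 Ft

Supplementary minimum tax:
  Adjusted income: 744300 Ft + 49200 Ft + 168200 Ft = 961700 Ft
  Exemption: 20% × (961700 Ft − 451000 Ft) = 102140 Ft ≥ 63000 Ft, so the exemption is fully phased out
  Base: 961700 Ft − 0 Ft = 961700 Ft
  961700 Ft × 22% = 211574 Ft

211574 Ft > 154818 Ft, so the supplementary minimum tax is the binding amount.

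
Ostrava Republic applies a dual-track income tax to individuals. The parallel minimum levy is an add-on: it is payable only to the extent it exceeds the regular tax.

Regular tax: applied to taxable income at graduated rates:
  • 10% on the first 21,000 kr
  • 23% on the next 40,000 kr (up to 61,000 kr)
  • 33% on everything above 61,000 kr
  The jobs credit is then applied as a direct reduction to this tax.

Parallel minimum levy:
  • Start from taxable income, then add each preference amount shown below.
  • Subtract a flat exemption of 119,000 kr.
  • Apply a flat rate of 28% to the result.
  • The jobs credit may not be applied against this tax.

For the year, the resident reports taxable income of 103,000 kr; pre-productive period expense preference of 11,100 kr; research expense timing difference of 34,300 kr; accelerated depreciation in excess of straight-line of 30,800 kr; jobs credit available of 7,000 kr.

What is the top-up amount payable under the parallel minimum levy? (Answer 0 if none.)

0 kr

Parallel minimum levy:
  Adjusted income: 103,000 kr + 11,100 kr + 34,300 kr + 30,800 kr = 179,200 kr
  Less exemption 119,000 kr → base 60,200 kr
  60,200 kr × 28% = 16,856 kr

Regular tax:
  21,000 kr × 10% = 2,100 kr
  40,000 kr × 23% = 9,200 kr
  42,000 kr × 33% = 13,860 kr
  → 25,160 kr
  Less jobs credit 7,000 kr → 18,160 kr

16,856 kr ≤ 18,160 kr, so no add-on is due.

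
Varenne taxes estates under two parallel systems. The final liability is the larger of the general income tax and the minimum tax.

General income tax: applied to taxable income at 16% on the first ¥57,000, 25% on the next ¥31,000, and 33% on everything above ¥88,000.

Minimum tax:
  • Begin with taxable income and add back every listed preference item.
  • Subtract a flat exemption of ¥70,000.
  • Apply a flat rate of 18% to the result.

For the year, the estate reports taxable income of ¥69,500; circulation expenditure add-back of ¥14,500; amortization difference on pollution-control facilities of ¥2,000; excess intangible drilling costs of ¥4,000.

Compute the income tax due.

Minimum tax:
  Adjusted income: ¥69,500 + ¥14,500 + ¥2,000 + ¥4,000 = ¥90,000
  Less exemption ¥70,000 → base ¥20,000
  ¥20,000 × 18% = ¥3,600

General income tax:
  ¥57,000 × 16% = ¥9,120
  ¥12,500 × 25% = ¥3,125
  → ¥12,245

¥12,245 > ¥3,600, so the general income tax governs.

¥12,245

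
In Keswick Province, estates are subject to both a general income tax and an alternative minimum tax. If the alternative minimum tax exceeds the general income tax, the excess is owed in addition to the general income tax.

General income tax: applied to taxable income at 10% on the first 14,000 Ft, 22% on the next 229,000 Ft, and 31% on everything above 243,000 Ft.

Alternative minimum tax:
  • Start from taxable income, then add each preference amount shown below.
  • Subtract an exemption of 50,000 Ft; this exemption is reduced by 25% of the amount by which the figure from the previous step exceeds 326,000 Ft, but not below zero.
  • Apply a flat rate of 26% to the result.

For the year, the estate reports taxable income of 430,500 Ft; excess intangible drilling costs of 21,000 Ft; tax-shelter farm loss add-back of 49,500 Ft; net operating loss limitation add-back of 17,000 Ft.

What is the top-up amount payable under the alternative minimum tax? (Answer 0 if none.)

24,255 Ft

Alternative minimum tax:
  Adjusted income: 430,500 Ft + 21,000 Ft + 49,500 Ft + 17,000 Ft = 518,000 Ft
  Exemption: 50,000 Ft − 25% × (518,000 Ft − 326,000 Ft) = 50,000 Ft − 48,000 Ft = 2,000 Ft
  Base: 518,000 Ft − 2,000 Ft = 516,000 Ft
  516,000 Ft × 26% = 134,160 Ft

General income tax:
  14,000 Ft × 10% = 1,400 Ft
  229,000 Ft × 22% = 50,380 Ft
  187,500 Ft × 31% = 58,125 Ft
  → 109,905 Ft

Excess of alternative minimum tax over general income tax: 134,160 Ft − 109,905 Ft = 24,255 Ft.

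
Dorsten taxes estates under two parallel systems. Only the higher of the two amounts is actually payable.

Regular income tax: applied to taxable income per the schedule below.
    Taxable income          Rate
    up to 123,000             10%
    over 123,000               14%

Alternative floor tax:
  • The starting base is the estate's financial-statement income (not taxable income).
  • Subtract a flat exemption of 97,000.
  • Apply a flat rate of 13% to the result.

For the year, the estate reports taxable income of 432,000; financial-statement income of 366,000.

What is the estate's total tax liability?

Alternative floor tax:
  Base (financial-statement income): 366,000
  Less exemption 97,000 → base 269,000
  269,000 × 13% = 34,970

Regular income tax:
  123,000 × 10% = 12,300
  309,000 × 14% = 43,260
  → 55,560

55,560 > 34,970, so the regular income tax governs.

55,560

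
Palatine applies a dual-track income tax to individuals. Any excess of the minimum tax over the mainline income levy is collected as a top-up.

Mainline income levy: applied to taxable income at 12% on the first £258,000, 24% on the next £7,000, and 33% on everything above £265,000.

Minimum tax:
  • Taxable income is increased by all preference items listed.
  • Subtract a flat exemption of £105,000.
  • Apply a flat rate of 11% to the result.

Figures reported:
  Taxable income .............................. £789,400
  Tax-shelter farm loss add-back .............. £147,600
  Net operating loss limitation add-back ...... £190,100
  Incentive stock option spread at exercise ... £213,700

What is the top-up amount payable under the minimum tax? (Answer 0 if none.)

Minimum tax:
  Adjusted income: £789,400 + £147,600 + £190,100 + £213,700 = £1,340,800
  Less exemption £105,000 → base £1,235,800
  £1,235,800 × 11% = £135,938

Mainline income levy:
  £258,000 × 12% = £30,960
  £7,000 × 24% = £1,680
  £524,400 × 33% = £173,052
  → £205,692

£135,938 ≤ £205,692, so no add-on is due.

£0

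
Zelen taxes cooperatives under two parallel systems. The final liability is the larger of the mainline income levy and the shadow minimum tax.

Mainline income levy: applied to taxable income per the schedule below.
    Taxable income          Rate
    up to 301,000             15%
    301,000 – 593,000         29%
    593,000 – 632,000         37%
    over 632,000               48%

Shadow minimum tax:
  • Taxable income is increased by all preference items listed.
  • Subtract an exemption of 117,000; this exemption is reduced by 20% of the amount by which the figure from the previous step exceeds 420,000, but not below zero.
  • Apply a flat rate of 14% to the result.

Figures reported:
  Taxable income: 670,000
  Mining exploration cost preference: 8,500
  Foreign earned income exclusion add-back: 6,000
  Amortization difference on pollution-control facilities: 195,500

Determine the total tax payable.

162,500

Mainline income levy:
  301,000 × 15% = 45,150
  292,000 × 29% = 84,680
  39,000 × 37% = 14,430
  38,000 × 48% = 18,240
  → 162,500

Shadow minimum tax:
  Adjusted income: 670,000 + 8,500 + 6,000 + 195,500 = 880,000
  Exemption: 117,000 − 20% × (880,000 − 420,000) = 117,000 − 92,000 = 25,000
  Base: 880,000 − 25,000 = 855,000
  855,000 × 14% = 119,700

162,500 > 119,700, so the mainline income levy governs.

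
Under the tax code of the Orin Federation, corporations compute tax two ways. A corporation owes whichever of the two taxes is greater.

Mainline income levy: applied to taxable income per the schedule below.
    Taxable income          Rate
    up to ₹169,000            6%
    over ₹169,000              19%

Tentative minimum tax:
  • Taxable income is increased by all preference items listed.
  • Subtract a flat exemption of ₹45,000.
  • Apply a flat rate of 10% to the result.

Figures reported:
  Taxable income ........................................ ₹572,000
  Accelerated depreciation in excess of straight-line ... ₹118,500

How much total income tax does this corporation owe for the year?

Mainline income levy:
  ₹169,000 × 6% = ₹10,140
  ₹403,000 × 19% = ₹76,570
  → ₹86,710

Tentative minimum tax:
  Adjusted income: ₹572,000 + ₹118,500 = ₹690,500
  Less exemption ₹45,000 → base ₹645,500
  ₹645,500 × 10% = ₹64,550

₹86,710 > ₹64,550, so the mainline income levy governs.

₹86,710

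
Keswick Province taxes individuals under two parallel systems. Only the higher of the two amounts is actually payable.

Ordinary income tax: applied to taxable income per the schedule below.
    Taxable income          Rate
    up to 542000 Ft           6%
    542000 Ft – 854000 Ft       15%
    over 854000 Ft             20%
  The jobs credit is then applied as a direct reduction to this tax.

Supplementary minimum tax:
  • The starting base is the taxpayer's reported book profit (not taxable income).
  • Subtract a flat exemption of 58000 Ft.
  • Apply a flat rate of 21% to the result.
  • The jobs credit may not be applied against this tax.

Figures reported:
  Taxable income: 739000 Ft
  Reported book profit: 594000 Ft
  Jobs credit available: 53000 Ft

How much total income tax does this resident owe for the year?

112560 Ft

Supplementary minimum tax:
  Base (reported book profit): 594000 Ft
  Less exemption 58000 Ft → base 536000 Ft
  536000 Ft × 21% = 112560 Ft

Ordinary income tax:
  542000 Ft × 6% = 32520 Ft
  197000 Ft × 15% = 29550 Ft
  → 62070 Ft
  Less jobs credit 53000 Ft → 9070 Ft

112560 Ft > 9070 Ft, so the supplementary minimum tax is the binding amount.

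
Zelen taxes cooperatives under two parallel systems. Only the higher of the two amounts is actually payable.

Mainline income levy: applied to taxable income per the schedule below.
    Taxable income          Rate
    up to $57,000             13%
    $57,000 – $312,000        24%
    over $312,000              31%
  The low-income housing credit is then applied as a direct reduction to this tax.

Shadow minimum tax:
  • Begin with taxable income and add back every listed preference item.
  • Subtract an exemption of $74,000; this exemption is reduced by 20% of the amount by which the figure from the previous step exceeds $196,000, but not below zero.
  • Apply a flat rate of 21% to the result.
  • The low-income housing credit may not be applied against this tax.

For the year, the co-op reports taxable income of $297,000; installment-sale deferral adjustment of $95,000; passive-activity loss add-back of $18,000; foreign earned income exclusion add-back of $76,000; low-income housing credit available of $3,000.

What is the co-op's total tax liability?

Mainline income levy:
  $57,000 × 13% = $7,410
  $240,000 × 24% = $57,600
  → $65,010
  Less low-income housing credit $3,000 → $62,010

Shadow minimum tax:
  Adjusted income: $297,000 + $95,000 + $18,000 + $76,000 = $486,000
  Exemption: $74,000 − 20% × ($486,000 − $196,000) = $74,000 − $58,000 = $16,000
  Base: $486,000 − $16,000 = $470,000
  $470,000 × 21% = $98,700

$98,700 > $62,010, so the shadow minimum tax is the binding amount.

$98,700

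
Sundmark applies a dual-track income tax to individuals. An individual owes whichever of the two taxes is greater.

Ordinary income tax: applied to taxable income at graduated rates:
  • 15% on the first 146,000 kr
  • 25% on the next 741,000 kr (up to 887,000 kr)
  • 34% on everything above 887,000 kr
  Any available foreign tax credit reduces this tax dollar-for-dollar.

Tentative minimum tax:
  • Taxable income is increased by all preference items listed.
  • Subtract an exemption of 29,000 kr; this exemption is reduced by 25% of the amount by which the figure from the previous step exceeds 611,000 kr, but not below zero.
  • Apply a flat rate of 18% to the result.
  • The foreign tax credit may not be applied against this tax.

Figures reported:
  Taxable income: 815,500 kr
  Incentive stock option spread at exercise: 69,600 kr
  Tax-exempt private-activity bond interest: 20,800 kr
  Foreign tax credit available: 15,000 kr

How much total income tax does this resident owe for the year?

Ordinary income tax:
  146,000 kr × 15% = 21,900 kr
  669,500 kr × 25% = 167,375 kr
  → 189,275 kr
  Less foreign tax credit 15,000 kr → 174,275 kr

Tentative minimum tax:
  Adjusted income: 815,500 kr + 69,600 kr + 20,800 kr = 905,900 kr
  Exemption: 25% × (905,900 kr − 611,000 kr) = 73,725 kr ≥ 29,000 kr, so the exemption is fully phased out
  Base: 905,900 kr − 0 kr = 905,900 kr
  905,900 kr × 18% = 163,062 kr

174,275 kr > 163,062 kr, so the ordinary income tax governs.

174,275 kr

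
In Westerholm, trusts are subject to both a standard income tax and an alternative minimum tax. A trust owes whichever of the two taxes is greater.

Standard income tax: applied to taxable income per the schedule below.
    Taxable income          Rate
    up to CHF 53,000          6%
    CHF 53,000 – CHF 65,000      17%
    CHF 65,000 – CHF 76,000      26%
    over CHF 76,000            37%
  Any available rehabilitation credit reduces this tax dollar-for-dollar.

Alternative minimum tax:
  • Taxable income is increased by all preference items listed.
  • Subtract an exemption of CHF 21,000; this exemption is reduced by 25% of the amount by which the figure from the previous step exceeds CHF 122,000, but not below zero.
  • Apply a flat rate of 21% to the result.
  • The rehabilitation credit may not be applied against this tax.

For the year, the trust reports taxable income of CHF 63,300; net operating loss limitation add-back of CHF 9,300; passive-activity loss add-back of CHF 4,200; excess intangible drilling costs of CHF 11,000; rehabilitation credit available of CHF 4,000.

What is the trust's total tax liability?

Standard income tax:
  CHF 53,000 × 6% = CHF 3,180
  CHF 10,300 × 17% = CHF 1,751
  → CHF 4,931
  Less rehabilitation credit CHF 4,000 → CHF 931

Alternative minimum tax:
  Adjusted income: CHF 63,300 + CHF 9,300 + CHF 4,200 + CHF 11,000 = CHF 87,800
  Exemption: CHF 87,800 ≤ CHF 122,000, so full CHF 21,000 applies
  Base: CHF 87,800 − CHF 21,000 = CHF 66,800
  CHF 66,800 × 21% = CHF 14,028

CHF 14,028 > CHF 931, so the alternative minimum tax is the binding amount.

CHF 14,028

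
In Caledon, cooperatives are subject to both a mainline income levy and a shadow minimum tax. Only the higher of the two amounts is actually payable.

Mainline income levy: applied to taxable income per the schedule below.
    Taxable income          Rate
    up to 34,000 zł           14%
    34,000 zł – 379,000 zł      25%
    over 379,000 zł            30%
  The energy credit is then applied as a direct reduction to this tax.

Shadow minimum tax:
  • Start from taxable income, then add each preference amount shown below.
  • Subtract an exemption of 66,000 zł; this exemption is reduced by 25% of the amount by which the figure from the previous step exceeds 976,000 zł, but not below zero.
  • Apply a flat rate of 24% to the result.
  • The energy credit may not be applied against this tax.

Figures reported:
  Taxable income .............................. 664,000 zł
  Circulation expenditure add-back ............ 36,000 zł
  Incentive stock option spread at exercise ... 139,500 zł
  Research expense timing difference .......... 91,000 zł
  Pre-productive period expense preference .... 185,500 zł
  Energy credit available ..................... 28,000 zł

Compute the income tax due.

Shadow minimum tax:
  Adjusted income: 664,000 zł + 36,000 zł + 139,500 zł + 91,000 zł + 185,500 zł = 1,116,000 zł
  Exemption: 66,000 zł − 25% × (1,116,000 zł − 976,000 zł) = 66,000 zł − 35,000 zł = 31,000 zł
  Base: 1,116,000 zł − 31,000 zł = 1,085,000 zł
  1,085,000 zł × 24% = 260,400 zł

Mainline income levy:
  34,000 zł × 14% = 4,760 zł
  345,000 zł × 25% = 86,250 zł
  285,000 zł × 30% = 85,500 zł
  → 176,510 zł
  Less energy credit 28,000 zł → 148,510 zł

260,400 zł > 148,510 zł, so the shadow minimum tax is the binding amount.

260,400 zł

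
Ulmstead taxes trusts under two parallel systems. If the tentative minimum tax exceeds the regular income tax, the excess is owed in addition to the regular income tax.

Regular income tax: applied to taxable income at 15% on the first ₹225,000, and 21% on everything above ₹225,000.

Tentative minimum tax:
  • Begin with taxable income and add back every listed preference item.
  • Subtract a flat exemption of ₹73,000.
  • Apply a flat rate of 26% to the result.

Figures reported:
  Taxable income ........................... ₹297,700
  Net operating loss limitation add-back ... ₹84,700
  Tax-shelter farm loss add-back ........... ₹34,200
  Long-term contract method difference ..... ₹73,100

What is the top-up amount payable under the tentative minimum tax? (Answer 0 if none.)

₹59,325

Tentative minimum tax:
  Adjusted income: ₹297,700 + ₹84,700 + ₹34,200 + ₹73,100 = ₹489,700
  Less exemption ₹73,000 → base ₹416,700
  ₹416,700 × 26% = ₹108,342

Regular income tax:
  ₹225,000 × 15% = ₹33,750
  ₹72,700 × 21% = ₹15,267
  → ₹49,017

Excess of tentative minimum tax over regular income tax: ₹108,342 − ₹49,017 = ₹59,325.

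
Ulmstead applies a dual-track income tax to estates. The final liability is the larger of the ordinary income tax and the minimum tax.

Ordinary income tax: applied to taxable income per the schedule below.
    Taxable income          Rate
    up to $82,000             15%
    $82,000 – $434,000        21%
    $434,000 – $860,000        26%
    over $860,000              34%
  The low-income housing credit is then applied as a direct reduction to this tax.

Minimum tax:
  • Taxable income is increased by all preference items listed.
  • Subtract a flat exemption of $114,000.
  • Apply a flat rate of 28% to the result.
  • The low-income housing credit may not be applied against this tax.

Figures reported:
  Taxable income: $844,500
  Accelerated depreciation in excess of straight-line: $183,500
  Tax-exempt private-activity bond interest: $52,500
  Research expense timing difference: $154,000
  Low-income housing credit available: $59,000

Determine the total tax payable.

$313,740

Ordinary income tax:
  $82,000 × 15% = $12,300
  $352,000 × 21% = $73,920
  $410,500 × 26% = $106,730
  → $192,950
  Less low-income housing credit $59,000 → $133,950

Minimum tax:
  Adjusted income: $844,500 + $183,500 + $52,500 + $154,000 = $1,234,500
  Less exemption $114,000 → base $1,120,500
  $1,120,500 × 28% = $313,740

$313,740 > $133,950, so the minimum tax is the binding amount.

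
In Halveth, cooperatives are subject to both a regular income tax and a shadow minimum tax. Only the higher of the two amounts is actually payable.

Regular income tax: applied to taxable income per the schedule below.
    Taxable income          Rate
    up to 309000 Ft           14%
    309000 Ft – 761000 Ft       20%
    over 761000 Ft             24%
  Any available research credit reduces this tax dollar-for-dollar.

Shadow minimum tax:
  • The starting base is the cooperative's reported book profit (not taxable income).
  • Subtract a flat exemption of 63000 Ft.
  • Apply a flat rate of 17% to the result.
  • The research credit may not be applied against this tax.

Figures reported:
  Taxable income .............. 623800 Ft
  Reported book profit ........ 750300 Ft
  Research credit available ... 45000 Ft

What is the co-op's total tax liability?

116841 Ft

Regular income tax:
  309000 Ft × 14% = 43260 Ft
  314800 Ft × 20% = 62960 Ft
  → 106220 Ft
  Less research credit 45000 Ft → 61220 Ft

Shadow minimum tax:
  Base (reported book profit): 750300 Ft
  Less exemption 63000 Ft → base 687300 Ft
  687300 Ft × 17% = 116841 Ft

116841 Ft > 61220 Ft, so the shadow minimum tax is the binding amount.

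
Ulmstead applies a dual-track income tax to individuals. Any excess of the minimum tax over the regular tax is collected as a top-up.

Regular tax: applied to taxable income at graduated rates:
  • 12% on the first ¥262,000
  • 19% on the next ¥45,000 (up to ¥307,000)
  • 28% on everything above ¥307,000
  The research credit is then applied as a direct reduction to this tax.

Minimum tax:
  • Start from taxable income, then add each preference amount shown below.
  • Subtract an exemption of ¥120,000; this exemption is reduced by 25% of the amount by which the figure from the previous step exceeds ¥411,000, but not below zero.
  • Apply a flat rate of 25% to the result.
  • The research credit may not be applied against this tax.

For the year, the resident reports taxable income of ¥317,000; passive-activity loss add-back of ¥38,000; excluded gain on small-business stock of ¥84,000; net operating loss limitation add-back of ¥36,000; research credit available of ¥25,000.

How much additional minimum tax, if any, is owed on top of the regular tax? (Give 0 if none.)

Regular tax:
  ¥262,000 × 12% = ¥31,440
  ¥45,000 × 19% = ¥8,550
  ¥10,000 × 28% = ¥2,800
  → ¥42,790
  Less research credit ¥25,000 → ¥17,790

Minimum tax:
  Adjusted income: ¥317,000 + ¥38,000 + ¥84,000 + ¥36,000 = ¥475,000
  Exemption: ¥120,000 − 25% × (¥475,000 − ¥411,000) = ¥120,000 − ¥16,000 = ¥104,000
  Base: ¥475,000 − ¥104,000 = ¥371,000
  ¥371,000 × 25% = ¥92,750

Excess of minimum tax over regular tax: ¥92,750 − ¥17,790 = ¥74,960.

¥74,960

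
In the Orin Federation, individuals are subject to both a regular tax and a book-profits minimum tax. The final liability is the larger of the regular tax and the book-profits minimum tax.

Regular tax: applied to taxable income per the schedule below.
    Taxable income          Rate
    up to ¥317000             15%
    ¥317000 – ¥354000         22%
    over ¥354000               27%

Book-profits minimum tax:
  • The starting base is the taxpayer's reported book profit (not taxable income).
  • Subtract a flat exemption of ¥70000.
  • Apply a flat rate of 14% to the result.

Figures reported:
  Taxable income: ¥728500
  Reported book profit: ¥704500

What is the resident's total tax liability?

Book-profits minimum tax:
  Base (reported book profit): ¥704500
  Less exemption ¥70000 → base ¥634500
  ¥634500 × 14% = ¥88830

Regular tax:
  ¥317000 × 15% = ¥47550
  ¥37000 × 22% = ¥8140
  ¥374500 × 27% = ¥101115
  → ¥156805

¥156805 > ¥88830, so the regular tax governs.

¥156805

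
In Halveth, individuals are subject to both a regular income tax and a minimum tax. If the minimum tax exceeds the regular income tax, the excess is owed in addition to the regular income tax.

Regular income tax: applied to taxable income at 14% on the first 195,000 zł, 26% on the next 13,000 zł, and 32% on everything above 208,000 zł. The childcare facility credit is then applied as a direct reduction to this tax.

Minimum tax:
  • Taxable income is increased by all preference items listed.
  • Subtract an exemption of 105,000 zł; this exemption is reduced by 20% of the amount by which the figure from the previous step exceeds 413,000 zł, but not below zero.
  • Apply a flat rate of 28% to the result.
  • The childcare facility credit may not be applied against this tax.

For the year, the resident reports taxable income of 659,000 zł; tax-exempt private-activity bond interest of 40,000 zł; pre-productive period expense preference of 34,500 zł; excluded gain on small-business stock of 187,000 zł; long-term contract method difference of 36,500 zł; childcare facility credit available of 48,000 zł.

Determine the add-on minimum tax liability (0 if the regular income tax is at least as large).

140,960 zł

Regular income tax:
  195,000 zł × 14% = 27,300 zł
  13,000 zł × 26% = 3,380 zł
  451,000 zł × 32% = 144,320 zł
  → 175,000 zł
  Less childcare facility credit 48,000 zł → 127,000 zł

Minimum tax:
  Adjusted income: 659,000 zł + 40,000 zł + 34,500 zł + 187,000 zł + 36,500 zł = 957,000 zł
  Exemption: 20% × (957,000 zł − 413,000 zł) = 108,800 zł ≥ 105,000 zł, so the exemption is fully phased out
  Base: 957,000 zł − 0 zł = 957,000 zł
  957,000 zł × 28% = 267,960 zł

Excess of minimum tax over regular income tax: 267,960 zł − 127,000 zł = 140,960 zł.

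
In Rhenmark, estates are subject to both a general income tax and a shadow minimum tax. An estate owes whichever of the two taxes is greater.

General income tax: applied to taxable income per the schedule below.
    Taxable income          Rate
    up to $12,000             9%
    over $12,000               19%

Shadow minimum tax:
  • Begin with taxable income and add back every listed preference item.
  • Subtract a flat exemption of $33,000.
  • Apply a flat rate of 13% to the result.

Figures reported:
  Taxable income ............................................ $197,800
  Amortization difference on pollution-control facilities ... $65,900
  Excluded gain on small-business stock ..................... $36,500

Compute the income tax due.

$36,382

Shadow minimum tax:
  Adjusted income: $197,800 + $65,900 + $36,500 = $300,200
  Less exemption $33,000 → base $267,200
  $267,200 × 13% = $34,736

General income tax:
  $12,000 × 9% = $1,080
  $185,800 × 19% = $35,302
  → $36,382

$36,382 > $34,736, so the general income tax governs.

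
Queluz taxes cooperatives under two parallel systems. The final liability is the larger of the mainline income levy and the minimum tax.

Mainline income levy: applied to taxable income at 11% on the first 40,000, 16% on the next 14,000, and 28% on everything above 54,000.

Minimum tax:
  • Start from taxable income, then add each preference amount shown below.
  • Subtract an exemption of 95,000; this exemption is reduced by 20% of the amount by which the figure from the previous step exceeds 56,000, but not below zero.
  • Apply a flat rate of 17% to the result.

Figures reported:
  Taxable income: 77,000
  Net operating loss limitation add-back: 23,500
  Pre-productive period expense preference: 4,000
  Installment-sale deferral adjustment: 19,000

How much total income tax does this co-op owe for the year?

Minimum tax:
  Adjusted income: 77,000 + 23,500 + 4,000 + 19,000 = 123,500
  Exemption: 95,000 − 20% × (123,500 − 56,000) = 95,000 − 13,500 = 81,500
  Base: 123,500 − 81,500 = 42,000
  42,000 × 17% = 7,140

Mainline income levy:
  40,000 × 11% = 4,400
  14,000 × 16% = 2,240
  23,000 × 28% = 6,440
  → 13,080

13,080 > 7,140, so the mainline income levy governs.

13,080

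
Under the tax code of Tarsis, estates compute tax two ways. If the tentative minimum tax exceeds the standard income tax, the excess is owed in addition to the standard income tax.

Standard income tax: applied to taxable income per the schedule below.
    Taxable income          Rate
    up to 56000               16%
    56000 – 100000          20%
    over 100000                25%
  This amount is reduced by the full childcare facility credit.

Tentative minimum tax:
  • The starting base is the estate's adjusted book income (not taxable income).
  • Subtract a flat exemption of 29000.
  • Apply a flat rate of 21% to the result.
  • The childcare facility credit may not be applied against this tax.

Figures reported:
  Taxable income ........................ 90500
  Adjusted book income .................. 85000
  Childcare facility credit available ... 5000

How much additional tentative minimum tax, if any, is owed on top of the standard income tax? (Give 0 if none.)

Standard income tax:
  56000 × 16% = 8960
  34500 × 20% = 6900
  → 15860
  Less childcare facility credit 5000 → 10860

Tentative minimum tax:
  Base (adjusted book income): 85000
  Less exemption 29000 → base 56000
  56000 × 21% = 11760

Excess of tentative minimum tax over standard income tax: 11760 − 10860 = 900.

900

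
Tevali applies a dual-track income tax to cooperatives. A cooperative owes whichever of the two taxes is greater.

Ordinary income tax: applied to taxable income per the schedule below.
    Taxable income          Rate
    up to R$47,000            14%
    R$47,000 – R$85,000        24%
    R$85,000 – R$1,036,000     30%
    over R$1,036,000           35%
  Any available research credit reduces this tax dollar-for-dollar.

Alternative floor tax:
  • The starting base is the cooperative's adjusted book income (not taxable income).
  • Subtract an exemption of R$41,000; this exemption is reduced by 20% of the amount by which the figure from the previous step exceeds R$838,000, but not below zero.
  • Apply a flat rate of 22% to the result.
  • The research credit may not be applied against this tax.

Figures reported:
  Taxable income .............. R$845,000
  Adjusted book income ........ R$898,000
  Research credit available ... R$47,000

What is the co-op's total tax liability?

R$196,700

Alternative floor tax:
  Base (adjusted book income): R$898,000
  Exemption: R$41,000 − 20% × (R$898,000 − R$838,000) = R$41,000 − R$12,000 = R$29,000
  Base: R$898,000 − R$29,000 = R$869,000
  R$869,000 × 22% = R$191,180

Ordinary income tax:
  R$47,000 × 14% = R$6,580
  R$38,000 × 24% = R$9,120
  R$760,000 × 30% = R$228,000
  → R$243,700
  Less research credit R$47,000 → R$196,700

R$196,700 > R$191,180, so the ordinary income tax governs.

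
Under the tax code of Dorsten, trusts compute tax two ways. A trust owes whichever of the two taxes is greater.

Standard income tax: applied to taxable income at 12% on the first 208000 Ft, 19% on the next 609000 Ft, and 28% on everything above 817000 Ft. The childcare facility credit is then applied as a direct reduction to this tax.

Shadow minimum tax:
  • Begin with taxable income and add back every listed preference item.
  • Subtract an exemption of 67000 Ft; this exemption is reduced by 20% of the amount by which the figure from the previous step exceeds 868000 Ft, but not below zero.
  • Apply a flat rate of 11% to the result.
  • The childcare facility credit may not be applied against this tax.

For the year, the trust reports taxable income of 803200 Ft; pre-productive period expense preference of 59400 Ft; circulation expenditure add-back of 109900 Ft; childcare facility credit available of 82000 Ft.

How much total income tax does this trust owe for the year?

Standard income tax:
  208000 Ft × 12% = 24960 Ft
  595200 Ft × 19% = 113088 Ft
  → 138048 Ft
  Less childcare facility credit 82000 Ft → 56048 Ft

Shadow minimum tax:
  Adjusted income: 803200 Ft + 59400 Ft + 109900 Ft = 972500 Ft
  Exemption: 67000 Ft − 20% × (972500 Ft − 868000 Ft) = 67000 Ft − 20900 Ft = 46100 Ft
  Base: 972500 Ft − 46100 Ft = 926400 Ft
  926400 Ft × 11% = 101904 Ft

101904 Ft > 56048 Ft, so the shadow minimum tax is the binding amount.

101904 Ft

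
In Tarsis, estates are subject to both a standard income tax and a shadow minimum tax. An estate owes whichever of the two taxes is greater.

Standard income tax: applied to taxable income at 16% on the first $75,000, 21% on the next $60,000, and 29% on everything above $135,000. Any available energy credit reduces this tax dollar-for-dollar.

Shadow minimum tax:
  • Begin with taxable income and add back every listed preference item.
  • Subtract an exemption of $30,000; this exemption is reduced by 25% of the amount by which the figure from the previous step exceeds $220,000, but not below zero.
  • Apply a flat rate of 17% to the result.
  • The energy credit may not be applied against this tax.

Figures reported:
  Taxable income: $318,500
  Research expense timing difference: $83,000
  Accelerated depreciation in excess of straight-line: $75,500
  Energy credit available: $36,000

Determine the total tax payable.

$81,090

Shadow minimum tax:
  Adjusted income: $318,500 + $83,000 + $75,500 = $477,000
  Exemption: 25% × ($477,000 − $220,000) = $64,250 ≥ $30,000, so the exemption is fully phased out
  Base: $477,000 − $0 = $477,000
  $477,000 × 17% = $81,090

Standard income tax:
  $75,000 × 16% = $12,000
  $60,000 × 21% = $12,600
  $183,500 × 29% = $53,215
  → $77,815
  Less energy credit $36,000 → $41,815

$81,090 > $41,815, so the shadow minimum tax is the binding amount.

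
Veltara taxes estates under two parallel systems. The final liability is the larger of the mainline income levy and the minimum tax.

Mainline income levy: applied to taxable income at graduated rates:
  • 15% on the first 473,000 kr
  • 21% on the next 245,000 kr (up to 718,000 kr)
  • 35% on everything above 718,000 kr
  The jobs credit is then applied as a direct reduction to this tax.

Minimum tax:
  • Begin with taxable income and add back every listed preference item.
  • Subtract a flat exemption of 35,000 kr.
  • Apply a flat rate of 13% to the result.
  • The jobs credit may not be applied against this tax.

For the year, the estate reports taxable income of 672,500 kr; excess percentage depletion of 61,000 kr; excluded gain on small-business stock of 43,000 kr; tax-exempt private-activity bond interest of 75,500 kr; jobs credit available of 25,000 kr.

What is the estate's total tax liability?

106,210 kr

Mainline income levy:
  473,000 kr × 15% = 70,950 kr
  199,500 kr × 21% = 41,895 kr
  → 112,845 kr
  Less jobs credit 25,000 kr → 87,845 kr

Minimum tax:
  Adjusted income: 672,500 kr + 61,000 kr + 43,000 kr + 75,500 kr = 852,000 kr
  Less exemption 35,000 kr → base 817,000 kr
  817,000 kr × 13% = 106,210 kr

106,210 kr > 87,845 kr, so the minimum tax is the binding amount.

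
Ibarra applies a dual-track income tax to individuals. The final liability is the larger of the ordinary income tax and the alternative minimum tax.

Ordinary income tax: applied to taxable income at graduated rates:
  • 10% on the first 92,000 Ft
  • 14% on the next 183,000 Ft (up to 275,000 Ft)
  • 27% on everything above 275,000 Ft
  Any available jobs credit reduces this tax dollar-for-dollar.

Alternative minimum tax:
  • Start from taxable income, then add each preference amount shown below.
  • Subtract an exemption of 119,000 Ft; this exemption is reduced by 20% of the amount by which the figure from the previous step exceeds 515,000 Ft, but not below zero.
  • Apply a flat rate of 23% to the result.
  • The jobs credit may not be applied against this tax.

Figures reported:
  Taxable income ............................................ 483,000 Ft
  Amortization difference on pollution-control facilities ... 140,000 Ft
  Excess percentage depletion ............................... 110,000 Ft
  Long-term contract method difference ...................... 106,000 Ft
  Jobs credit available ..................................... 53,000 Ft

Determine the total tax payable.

180,504 Ft

Ordinary income tax:
  92,000 Ft × 10% = 9,200 Ft
  183,000 Ft × 14% = 25,620 Ft
  208,000 Ft × 27% = 56,160 Ft
  → 90,980 Ft
  Less jobs credit 53,000 Ft → 37,980 Ft

Alternative minimum tax:
  Adjusted income: 483,000 Ft + 140,000 Ft + 110,000 Ft + 106,000 Ft = 839,000 Ft
  Exemption: 119,000 Ft − 20% × (839,000 Ft − 515,000 Ft) = 119,000 Ft − 64,800 Ft = 54,200 Ft
  Base: 839,000 Ft − 54,200 Ft = 784,800 Ft
  784,800 Ft × 23% = 180,504 Ft

180,504 Ft > 37,980 Ft, so the alternative minimum tax is the binding amount.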